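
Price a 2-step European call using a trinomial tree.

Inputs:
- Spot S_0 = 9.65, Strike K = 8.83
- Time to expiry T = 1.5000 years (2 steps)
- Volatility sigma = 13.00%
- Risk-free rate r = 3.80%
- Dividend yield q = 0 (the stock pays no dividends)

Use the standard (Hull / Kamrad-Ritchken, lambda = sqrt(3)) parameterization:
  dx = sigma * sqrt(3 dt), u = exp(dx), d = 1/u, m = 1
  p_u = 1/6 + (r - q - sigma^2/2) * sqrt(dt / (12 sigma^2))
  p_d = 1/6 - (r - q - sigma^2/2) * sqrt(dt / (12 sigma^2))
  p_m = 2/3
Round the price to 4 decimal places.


Answer: Price = V(0,0) = 1.4538

Derivation:
dt = T/N = 0.750000; dx = sigma*sqrt(3*dt) = 0.195000
u = exp(dx) = 1.215311; d = 1/u = 0.822835
p_u = 0.223494, p_m = 0.666667, p_d = 0.109840
Discount per step: exp(-r*dt) = 0.971902
Stock lattice S(k, j) with j the centered position index:
  k=0: S(0,+0) = 9.6500
  k=1: S(1,-1) = 7.9404; S(1,+0) = 9.6500; S(1,+1) = 11.7278
  k=2: S(2,-2) = 6.5336; S(2,-1) = 7.9404; S(2,+0) = 9.6500; S(2,+1) = 11.7278; S(2,+2) = 14.2529
Terminal payoffs V(N, j) = max(S_T - K, 0):
  V(2,-2) = 0.000000; V(2,-1) = 0.000000; V(2,+0) = 0.820000; V(2,+1) = 2.897751; V(2,+2) = 5.422865
Backward induction: V(k, j) = exp(-r*dt) * [p_u * V(k+1, j+1) + p_m * V(k+1, j) + p_d * V(k+1, j-1)]
  V(1,-1) = exp(-r*dt) * [p_u*0.820000 + p_m*0.000000 + p_d*0.000000] = 0.178115
  V(1,+0) = exp(-r*dt) * [p_u*2.897751 + p_m*0.820000 + p_d*0.000000] = 1.160738
  V(1,+1) = exp(-r*dt) * [p_u*5.422865 + p_m*2.897751 + p_d*0.820000] = 3.143014
  V(0,+0) = exp(-r*dt) * [p_u*3.143014 + p_m*1.160738 + p_d*0.178115] = 1.453804


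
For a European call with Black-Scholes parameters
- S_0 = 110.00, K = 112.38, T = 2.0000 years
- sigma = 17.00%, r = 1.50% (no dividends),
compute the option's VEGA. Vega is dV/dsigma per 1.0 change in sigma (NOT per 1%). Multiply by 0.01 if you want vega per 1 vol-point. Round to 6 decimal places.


Answer: Vega = 61.310694

Derivation:
d1 = 0.1559560614; d2 = -0.0844602442
phi(d1) = 0.3941200661; exp(-qT) = 1.0000000000; exp(-rT) = 0.9704455335
Vega = S * exp(-qT) * phi(d1) * sqrt(T) = 110.0000 * 1.0000000000 * 0.3941200661 * 1.4142135624 = 61.310694


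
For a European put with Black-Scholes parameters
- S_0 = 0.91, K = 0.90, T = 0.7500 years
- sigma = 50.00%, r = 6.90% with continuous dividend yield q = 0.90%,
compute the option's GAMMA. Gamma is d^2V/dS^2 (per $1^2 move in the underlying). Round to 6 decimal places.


Answer: Gamma = 0.947215

Derivation:
d1 = 0.3459479030; d2 = -0.0870647989
phi(d1) = 0.3757698181; exp(-qT) = 0.9932727301; exp(-rT) = 0.9495662287
Gamma = exp(-qT) * phi(d1) / (S * sigma * sqrt(T)) = 0.9932727301 * 0.3757698181 / (0.9100 * 0.5000 * 0.8660254038) = 0.947215


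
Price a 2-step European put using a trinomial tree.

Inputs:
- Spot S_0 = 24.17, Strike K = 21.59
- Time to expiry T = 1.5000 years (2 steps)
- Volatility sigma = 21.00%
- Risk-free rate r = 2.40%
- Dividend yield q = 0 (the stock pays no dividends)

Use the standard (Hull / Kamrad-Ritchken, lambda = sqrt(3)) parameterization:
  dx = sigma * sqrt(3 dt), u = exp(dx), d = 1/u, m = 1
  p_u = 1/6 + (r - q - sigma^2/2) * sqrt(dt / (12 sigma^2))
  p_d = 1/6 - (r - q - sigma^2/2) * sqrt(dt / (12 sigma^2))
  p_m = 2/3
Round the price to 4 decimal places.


Answer: Price = V(0,0) = 1.0623

Derivation:
dt = T/N = 0.750000; dx = sigma*sqrt(3*dt) = 0.315000
u = exp(dx) = 1.370259; d = 1/u = 0.729789
p_u = 0.168988, p_m = 0.666667, p_d = 0.164345
Discount per step: exp(-r*dt) = 0.982161
Stock lattice S(k, j) with j the centered position index:
  k=0: S(0,+0) = 24.1700
  k=1: S(1,-1) = 17.6390; S(1,+0) = 24.1700; S(1,+1) = 33.1192
  k=2: S(2,-2) = 12.8727; S(2,-1) = 17.6390; S(2,+0) = 24.1700; S(2,+1) = 33.1192; S(2,+2) = 45.3818
Terminal payoffs V(N, j) = max(K - S_T, 0):
  V(2,-2) = 8.717256; V(2,-1) = 3.951003; V(2,+0) = 0.000000; V(2,+1) = 0.000000; V(2,+2) = 0.000000
Backward induction: V(k, j) = exp(-r*dt) * [p_u * V(k+1, j+1) + p_m * V(k+1, j) + p_d * V(k+1, j-1)]
  V(1,-1) = exp(-r*dt) * [p_u*0.000000 + p_m*3.951003 + p_d*8.717256] = 3.994097
  V(1,+0) = exp(-r*dt) * [p_u*0.000000 + p_m*0.000000 + p_d*3.951003] = 0.637745
  V(1,+1) = exp(-r*dt) * [p_u*0.000000 + p_m*0.000000 + p_d*0.000000] = 0.000000
  V(0,+0) = exp(-r*dt) * [p_u*0.000000 + p_m*0.637745 + p_d*3.994097] = 1.062280


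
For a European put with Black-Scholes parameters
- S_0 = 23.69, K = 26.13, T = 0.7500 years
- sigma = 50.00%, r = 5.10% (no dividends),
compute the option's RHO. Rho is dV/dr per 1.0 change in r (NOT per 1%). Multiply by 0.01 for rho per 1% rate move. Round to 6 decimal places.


d1 = 0.0784479035; d2 = -0.3545647984
phi(d1) = 0.3977166070; exp(-qT) = 1.0000000000; exp(-rT) = 0.9624722927
N(-d2) = 0.6385421742
Rho = -K*T*exp(-rT)*N(-d2) = -26.1300 * 0.7500 * 0.9624722927 * 0.6385421742 = -12.044215

Answer: Rho = -12.044215


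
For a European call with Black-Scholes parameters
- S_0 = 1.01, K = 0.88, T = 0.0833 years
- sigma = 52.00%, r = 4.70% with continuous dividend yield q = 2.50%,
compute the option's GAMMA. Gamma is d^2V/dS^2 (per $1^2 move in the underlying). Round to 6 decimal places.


d1 = 1.0053132465; d2 = 0.8552322018
phi(d1) = 0.2406850865; exp(-qT) = 0.9979196669; exp(-rT) = 0.9960925540
Gamma = exp(-qT) * phi(d1) / (S * sigma * sqrt(T)) = 0.9979196669 * 0.2406850865 / (1.0100 * 0.5200 * 0.2886173938) = 1.584519

Answer: Gamma = 1.584519


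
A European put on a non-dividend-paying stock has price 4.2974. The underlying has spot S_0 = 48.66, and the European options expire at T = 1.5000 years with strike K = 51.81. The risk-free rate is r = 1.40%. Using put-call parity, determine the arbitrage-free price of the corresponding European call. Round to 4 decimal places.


Answer: Call price = 2.2241

Derivation:
Put-call parity: C - P = S_0 * exp(-qT) - K * exp(-rT).
S_0 * exp(-qT) = 48.6600 * 1.00000000 = 48.66000000
K * exp(-rT) = 51.8100 * 0.97921896 = 50.73333455
C = P + S*exp(-qT) - K*exp(-rT)
C = 4.2974 + 48.66000000 - 50.73333455 = 2.2241


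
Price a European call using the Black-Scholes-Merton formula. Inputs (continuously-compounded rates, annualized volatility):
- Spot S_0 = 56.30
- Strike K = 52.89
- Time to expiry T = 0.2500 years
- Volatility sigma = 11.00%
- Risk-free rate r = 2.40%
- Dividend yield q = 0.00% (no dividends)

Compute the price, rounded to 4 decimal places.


d1 = (ln(S/K) + (r - q + 0.5*sigma^2) * T) / (sigma * sqrt(T)) = 1.27259546
d2 = d1 - sigma * sqrt(T) = 1.21759546
exp(-rT) = 0.99401796; exp(-qT) = 1.00000000
C = S_0 * exp(-qT) * N(d1) - K * exp(-rT) * N(d2)
N(d1) = 0.89841918; N(d2) = 0.88831113
C = 56.3000 * 1.00000000 * 0.89841918 - 52.8900 * 0.99401796 * 0.88831113 = 3.8793

Answer: Price = 3.8793


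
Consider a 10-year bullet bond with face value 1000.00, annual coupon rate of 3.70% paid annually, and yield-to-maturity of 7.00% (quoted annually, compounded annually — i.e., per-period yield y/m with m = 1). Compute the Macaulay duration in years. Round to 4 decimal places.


Coupon per period c = face * coupon_rate / m = 37.000000
Periods per year m = 1; per-period yield y/m = 0.070000
Number of cashflows N = 10
Cashflows (t years, CF_t, discount factor 1/(1+y/m)^(m*t), PV):
  t = 1.0000: CF_t = 37.000000, DF = 0.934579, PV = 34.579439
  t = 2.0000: CF_t = 37.000000, DF = 0.873439, PV = 32.317233
  t = 3.0000: CF_t = 37.000000, DF = 0.816298, PV = 30.203021
  t = 4.0000: CF_t = 37.000000, DF = 0.762895, PV = 28.227123
  t = 5.0000: CF_t = 37.000000, DF = 0.712986, PV = 26.380489
  t = 6.0000: CF_t = 37.000000, DF = 0.666342, PV = 24.654662
  t = 7.0000: CF_t = 37.000000, DF = 0.622750, PV = 23.041740
  t = 8.0000: CF_t = 37.000000, DF = 0.582009, PV = 21.534337
  t = 9.0000: CF_t = 37.000000, DF = 0.543934, PV = 20.125548
  t = 10.0000: CF_t = 1037.000000, DF = 0.508349, PV = 527.158216
Price P = sum_t PV_t = 768.221809
Macaulay numerator sum_t t * PV_t:
  t * PV_t at t = 1.0000: 34.579439
  t * PV_t at t = 2.0000: 64.634466
  t * PV_t at t = 3.0000: 90.609064
  t * PV_t at t = 4.0000: 112.908491
  t * PV_t at t = 5.0000: 131.902443
  t * PV_t at t = 6.0000: 147.927974
  t * PV_t at t = 7.0000: 161.292183
  t * PV_t at t = 8.0000: 172.274695
  t * PV_t at t = 9.0000: 181.129936
  t * PV_t at t = 10.0000: 5271.582159
Macaulay duration D = (sum_t t * PV_t) / P = 6368.840852 / 768.221809 = 8.290367

Answer: Macaulay duration = 8.2904 years


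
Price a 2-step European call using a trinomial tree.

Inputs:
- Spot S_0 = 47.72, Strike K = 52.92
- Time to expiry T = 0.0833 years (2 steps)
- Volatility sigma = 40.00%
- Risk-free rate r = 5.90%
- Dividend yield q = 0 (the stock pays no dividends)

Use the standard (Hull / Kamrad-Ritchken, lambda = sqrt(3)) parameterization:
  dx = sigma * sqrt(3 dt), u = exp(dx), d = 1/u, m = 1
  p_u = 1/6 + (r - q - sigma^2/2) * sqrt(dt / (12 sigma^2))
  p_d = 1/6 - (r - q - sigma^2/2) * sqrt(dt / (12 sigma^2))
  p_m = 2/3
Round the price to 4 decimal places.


dt = T/N = 0.041650; dx = sigma*sqrt(3*dt) = 0.141393
u = exp(dx) = 1.151877; d = 1/u = 0.868148
p_u = 0.163574, p_m = 0.666667, p_d = 0.169760
Discount per step: exp(-r*dt) = 0.997546
Stock lattice S(k, j) with j the centered position index:
  k=0: S(0,+0) = 47.7200
  k=1: S(1,-1) = 41.4280; S(1,+0) = 47.7200; S(1,+1) = 54.9676
  k=2: S(2,-2) = 35.9657; S(2,-1) = 41.4280; S(2,+0) = 47.7200; S(2,+1) = 54.9676; S(2,+2) = 63.3159
Terminal payoffs V(N, j) = max(S_T - K, 0):
  V(2,-2) = 0.000000; V(2,-1) = 0.000000; V(2,+0) = 0.000000; V(2,+1) = 2.047586; V(2,+2) = 10.395916
Backward induction: V(k, j) = exp(-r*dt) * [p_u * V(k+1, j+1) + p_m * V(k+1, j) + p_d * V(k+1, j-1)]
  V(1,-1) = exp(-r*dt) * [p_u*0.000000 + p_m*0.000000 + p_d*0.000000] = 0.000000
  V(1,+0) = exp(-r*dt) * [p_u*2.047586 + p_m*0.000000 + p_d*0.000000] = 0.334109
  V(1,+1) = exp(-r*dt) * [p_u*10.395916 + p_m*2.047586 + p_d*0.000000] = 3.058032
  V(0,+0) = exp(-r*dt) * [p_u*3.058032 + p_m*0.334109 + p_d*0.000000] = 0.721179

Answer: Price = V(0,0) = 0.7212


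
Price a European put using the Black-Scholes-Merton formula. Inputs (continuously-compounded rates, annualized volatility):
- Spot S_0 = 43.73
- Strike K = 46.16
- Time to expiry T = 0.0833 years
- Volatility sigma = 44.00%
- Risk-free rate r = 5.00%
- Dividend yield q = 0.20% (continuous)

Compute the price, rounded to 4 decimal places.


Answer: Price = 3.5672

Derivation:
d1 = (ln(S/K) + (r - q + 0.5*sigma^2) * T) / (sigma * sqrt(T)) = -0.33086755
d2 = d1 - sigma * sqrt(T) = -0.45785920
exp(-rT) = 0.99584366; exp(-qT) = 0.99983341
P = K * exp(-rT) * N(-d2) - S_0 * exp(-qT) * N(-d1)
N(-d1) = 0.62962773; N(-d2) = 0.67647320
P = 46.1600 * 0.99584366 * 0.67647320 - 43.7300 * 0.99983341 * 0.62962773 = 3.5672


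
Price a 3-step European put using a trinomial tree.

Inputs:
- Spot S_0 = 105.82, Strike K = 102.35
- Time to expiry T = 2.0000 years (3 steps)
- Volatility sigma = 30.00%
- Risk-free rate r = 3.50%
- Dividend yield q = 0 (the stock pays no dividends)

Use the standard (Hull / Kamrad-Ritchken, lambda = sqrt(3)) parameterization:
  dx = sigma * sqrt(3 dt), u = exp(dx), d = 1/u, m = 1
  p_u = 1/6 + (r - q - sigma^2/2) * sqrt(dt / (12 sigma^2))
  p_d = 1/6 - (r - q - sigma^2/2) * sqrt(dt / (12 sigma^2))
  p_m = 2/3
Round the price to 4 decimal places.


Answer: Price = V(0,0) = 11.2344

Derivation:
dt = T/N = 0.666667; dx = sigma*sqrt(3*dt) = 0.424264
u = exp(dx) = 1.528465; d = 1/u = 0.654251
p_u = 0.158810, p_m = 0.666667, p_d = 0.174523
Discount per step: exp(-r*dt) = 0.976937
Stock lattice S(k, j) with j the centered position index:
  k=0: S(0,+0) = 105.8200
  k=1: S(1,-1) = 69.2329; S(1,+0) = 105.8200; S(1,+1) = 161.7422
  k=2: S(2,-2) = 45.2957; S(2,-1) = 69.2329; S(2,+0) = 105.8200; S(2,+1) = 161.7422; S(2,+2) = 247.2173
  k=3: S(3,-3) = 29.6347; S(3,-2) = 45.2957; S(3,-1) = 69.2329; S(3,+0) = 105.8200; S(3,+1) = 161.7422; S(3,+2) = 247.2173; S(3,+3) = 377.8630
Terminal payoffs V(N, j) = max(K - S_T, 0):
  V(3,-3) = 72.715260; V(3,-2) = 57.054332; V(3,-1) = 33.117149; V(3,+0) = 0.000000; V(3,+1) = 0.000000; V(3,+2) = 0.000000; V(3,+3) = 0.000000
Backward induction: V(k, j) = exp(-r*dt) * [p_u * V(k+1, j+1) + p_m * V(k+1, j) + p_d * V(k+1, j-1)]
  V(2,-2) = exp(-r*dt) * [p_u*33.117149 + p_m*57.054332 + p_d*72.715260] = 54.694850
  V(2,-1) = exp(-r*dt) * [p_u*0.000000 + p_m*33.117149 + p_d*57.054332] = 31.296576
  V(2,+0) = exp(-r*dt) * [p_u*0.000000 + p_m*0.000000 + p_d*33.117149] = 5.646419
  V(2,+1) = exp(-r*dt) * [p_u*0.000000 + p_m*0.000000 + p_d*0.000000] = 0.000000
  V(2,+2) = exp(-r*dt) * [p_u*0.000000 + p_m*0.000000 + p_d*0.000000] = 0.000000
  V(1,-1) = exp(-r*dt) * [p_u*5.646419 + p_m*31.296576 + p_d*54.694850] = 30.584592
  V(1,+0) = exp(-r*dt) * [p_u*0.000000 + p_m*5.646419 + p_d*31.296576] = 9.013477
  V(1,+1) = exp(-r*dt) * [p_u*0.000000 + p_m*0.000000 + p_d*5.646419] = 0.962705
  V(0,+0) = exp(-r*dt) * [p_u*0.962705 + p_m*9.013477 + p_d*30.584592] = 11.234381


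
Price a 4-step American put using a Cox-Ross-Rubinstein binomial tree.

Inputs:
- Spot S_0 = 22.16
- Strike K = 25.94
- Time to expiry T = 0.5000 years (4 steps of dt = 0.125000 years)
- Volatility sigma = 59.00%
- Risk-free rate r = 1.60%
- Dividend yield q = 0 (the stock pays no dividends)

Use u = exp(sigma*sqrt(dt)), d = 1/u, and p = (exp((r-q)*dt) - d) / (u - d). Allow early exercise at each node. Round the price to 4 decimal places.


dt = T/N = 0.125000
u = exp(sigma*sqrt(dt)) = 1.231948; d = 1/u = 0.811723
p = (exp((r-q)*dt) - d) / (u - d) = 0.452803
Discount per step: exp(-r*dt) = 0.998002
Stock lattice S(k, i) with i counting down-moves:
  k=0: S(0,0) = 22.1600
  k=1: S(1,0) = 27.3000; S(1,1) = 17.9878
  k=2: S(2,0) = 33.6321; S(2,1) = 22.1600; S(2,2) = 14.6011
  k=3: S(3,0) = 41.4330; S(3,1) = 27.3000; S(3,2) = 17.9878; S(3,3) = 11.8520
  k=4: S(4,0) = 51.0433; S(4,1) = 33.6321; S(4,2) = 22.1600; S(4,3) = 14.6011; S(4,4) = 9.6206
Terminal payoffs V(N, i) = max(K - S_T, 0):
  V(4,0) = 0.000000; V(4,1) = 0.000000; V(4,2) = 3.780000; V(4,3) = 11.338915; V(4,4) = 16.319436
Backward induction: V(k, i) = exp(-r*dt) * [p * V(k+1, i) + (1-p) * V(k+1, i+1)]; then take max(V_cont, immediate exercise) for American.
  V(3,0) = exp(-r*dt) * [p*0.000000 + (1-p)*0.000000] = 0.000000; exercise = 0.000000; V(3,0) = max -> 0.000000
  V(3,1) = exp(-r*dt) * [p*0.000000 + (1-p)*3.780000] = 2.064271; exercise = 0.000000; V(3,1) = max -> 2.064271
  V(3,2) = exp(-r*dt) * [p*3.780000 + (1-p)*11.338915] = 7.900397; exercise = 7.952225; V(3,2) = max -> 7.952225
  V(3,3) = exp(-r*dt) * [p*11.338915 + (1-p)*16.319436] = 14.036139; exercise = 14.087968; V(3,3) = max -> 14.087968
  V(2,0) = exp(-r*dt) * [p*0.000000 + (1-p)*2.064271] = 1.127305; exercise = 0.000000; V(2,0) = max -> 1.127305
  V(2,1) = exp(-r*dt) * [p*2.064271 + (1-p)*7.952225] = 5.275578; exercise = 3.780000; V(2,1) = max -> 5.275578
  V(2,2) = exp(-r*dt) * [p*7.952225 + (1-p)*14.087968] = 11.287087; exercise = 11.338915; V(2,2) = max -> 11.338915
  V(1,0) = exp(-r*dt) * [p*1.127305 + (1-p)*5.275578] = 3.390439; exercise = 0.000000; V(1,0) = max -> 3.390439
  V(1,1) = exp(-r*dt) * [p*5.275578 + (1-p)*11.338915] = 8.576247; exercise = 7.952225; V(1,1) = max -> 8.576247
  V(0,0) = exp(-r*dt) * [p*3.390439 + (1-p)*8.576247] = 6.215652; exercise = 3.780000; V(0,0) = max -> 6.215652

Answer: Price = V(0,0) = 6.2157


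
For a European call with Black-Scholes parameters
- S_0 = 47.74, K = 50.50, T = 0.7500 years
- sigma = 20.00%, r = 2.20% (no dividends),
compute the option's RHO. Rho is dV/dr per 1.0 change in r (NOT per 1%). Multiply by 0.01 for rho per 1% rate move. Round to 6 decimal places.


Answer: Rho = 14.010373

Derivation:
d1 = -0.1426269672; d2 = -0.3158320479
phi(d1) = 0.3949051146; exp(-qT) = 1.0000000000; exp(-rT) = 0.9836353794
N(d2) = 0.3760649957
Rho = K*T*exp(-rT)*N(d2) = 50.5000 * 0.7500 * 0.9836353794 * 0.3760649957 = 14.010373


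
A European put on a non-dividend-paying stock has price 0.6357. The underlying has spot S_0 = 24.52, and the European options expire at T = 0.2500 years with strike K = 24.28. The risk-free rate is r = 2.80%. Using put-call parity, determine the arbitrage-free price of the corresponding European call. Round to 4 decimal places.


Put-call parity: C - P = S_0 * exp(-qT) - K * exp(-rT).
S_0 * exp(-qT) = 24.5200 * 1.00000000 = 24.52000000
K * exp(-rT) = 24.2800 * 0.99302444 = 24.11063347
C = P + S*exp(-qT) - K*exp(-rT)
C = 0.6357 + 24.52000000 - 24.11063347 = 1.0451

Answer: Call price = 1.0451


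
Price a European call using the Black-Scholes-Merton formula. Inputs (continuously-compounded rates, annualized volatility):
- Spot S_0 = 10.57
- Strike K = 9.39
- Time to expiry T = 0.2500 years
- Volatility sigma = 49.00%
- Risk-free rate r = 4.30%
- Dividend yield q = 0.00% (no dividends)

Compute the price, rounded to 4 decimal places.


Answer: Price = 1.7389

Derivation:
d1 = (ln(S/K) + (r - q + 0.5*sigma^2) * T) / (sigma * sqrt(T)) = 0.64953880
d2 = d1 - sigma * sqrt(T) = 0.40453880
exp(-rT) = 0.98930757; exp(-qT) = 1.00000000
C = S_0 * exp(-qT) * N(d1) - K * exp(-rT) * N(d2)
N(d1) = 0.74200491; N(d2) = 0.65709172
C = 10.5700 * 1.00000000 * 0.74200491 - 9.3900 * 0.98930757 * 0.65709172 = 1.7389


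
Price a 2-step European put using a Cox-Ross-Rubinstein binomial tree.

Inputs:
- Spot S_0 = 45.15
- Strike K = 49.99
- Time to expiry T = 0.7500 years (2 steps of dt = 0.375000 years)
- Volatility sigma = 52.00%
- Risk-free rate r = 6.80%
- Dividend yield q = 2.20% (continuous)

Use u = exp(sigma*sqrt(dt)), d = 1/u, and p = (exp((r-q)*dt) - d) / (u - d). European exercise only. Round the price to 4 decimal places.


Answer: Price = V(0,0) = 9.8365

Derivation:
dt = T/N = 0.375000
u = exp(sigma*sqrt(dt)) = 1.374972; d = 1/u = 0.727287
p = (exp((r-q)*dt) - d) / (u - d) = 0.447922
Discount per step: exp(-r*dt) = 0.974822
Stock lattice S(k, i) with i counting down-moves:
  k=0: S(0,0) = 45.1500
  k=1: S(1,0) = 62.0800; S(1,1) = 32.8370
  k=2: S(2,0) = 85.3583; S(2,1) = 45.1500; S(2,2) = 23.8820
Terminal payoffs V(N, i) = max(K - S_T, 0):
  V(2,0) = 0.000000; V(2,1) = 4.840000; V(2,2) = 26.108050
Backward induction: V(k, i) = exp(-r*dt) * [p * V(k+1, i) + (1-p) * V(k+1, i+1)].
  V(1,0) = exp(-r*dt) * [p*0.000000 + (1-p)*4.840000] = 2.604782
  V(1,1) = exp(-r*dt) * [p*4.840000 + (1-p)*26.108050] = 16.164139
  V(0,0) = exp(-r*dt) * [p*2.604782 + (1-p)*16.164139] = 9.836549


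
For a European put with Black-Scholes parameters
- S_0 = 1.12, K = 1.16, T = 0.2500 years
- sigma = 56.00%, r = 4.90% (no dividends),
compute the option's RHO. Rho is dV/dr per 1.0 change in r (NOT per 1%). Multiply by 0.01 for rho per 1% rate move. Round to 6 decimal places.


d1 = 0.0584238578; d2 = -0.2215761422
phi(d1) = 0.3982619968; exp(-qT) = 1.0000000000; exp(-rT) = 0.9878247258
N(-d2) = 0.5876780717
Rho = -K*T*exp(-rT)*N(-d2) = -1.1600 * 0.2500 * 0.9878247258 * 0.5876780717 = -0.168352

Answer: Rho = -0.168352


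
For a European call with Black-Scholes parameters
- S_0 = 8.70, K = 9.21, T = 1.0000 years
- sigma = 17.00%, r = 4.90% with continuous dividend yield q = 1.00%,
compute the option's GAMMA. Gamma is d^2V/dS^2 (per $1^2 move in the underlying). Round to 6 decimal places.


d1 = -0.0206872036; d2 = -0.1906872036
phi(d1) = 0.3988569238; exp(-qT) = 0.9900498337; exp(-rT) = 0.9521811297
Gamma = exp(-qT) * phi(d1) / (S * sigma * sqrt(T)) = 0.9900498337 * 0.3988569238 / (8.7000 * 0.1700 * 1.0000000000) = 0.266997

Answer: Gamma = 0.266997


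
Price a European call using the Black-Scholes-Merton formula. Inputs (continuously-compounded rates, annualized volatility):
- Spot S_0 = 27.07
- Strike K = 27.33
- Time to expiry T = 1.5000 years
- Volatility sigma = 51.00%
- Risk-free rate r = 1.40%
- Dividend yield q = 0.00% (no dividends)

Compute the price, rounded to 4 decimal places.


Answer: Price = 6.7547

Derivation:
d1 = (ln(S/K) + (r - q + 0.5*sigma^2) * T) / (sigma * sqrt(T)) = 0.33062685
d2 = d1 - sigma * sqrt(T) = -0.29399304
exp(-rT) = 0.97921896; exp(-qT) = 1.00000000
C = S_0 * exp(-qT) * N(d1) - K * exp(-rT) * N(d2)
N(d1) = 0.62953682; N(d2) = 0.38438161
C = 27.0700 * 1.00000000 * 0.62953682 - 27.3300 * 0.97921896 * 0.38438161 = 6.7547


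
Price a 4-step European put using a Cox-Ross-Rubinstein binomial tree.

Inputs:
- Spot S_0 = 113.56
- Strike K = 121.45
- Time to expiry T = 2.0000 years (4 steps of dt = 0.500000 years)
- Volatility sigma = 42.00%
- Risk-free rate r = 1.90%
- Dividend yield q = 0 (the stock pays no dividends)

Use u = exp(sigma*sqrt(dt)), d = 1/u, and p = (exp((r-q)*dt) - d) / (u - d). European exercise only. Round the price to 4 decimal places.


dt = T/N = 0.500000
u = exp(sigma*sqrt(dt)) = 1.345795; d = 1/u = 0.743055
p = (exp((r-q)*dt) - d) / (u - d) = 0.442131
Discount per step: exp(-r*dt) = 0.990545
Stock lattice S(k, i) with i counting down-moves:
  k=0: S(0,0) = 113.5600
  k=1: S(1,0) = 152.8285; S(1,1) = 84.3814
  k=2: S(2,0) = 205.6758; S(2,1) = 113.5600; S(2,2) = 62.7000
  k=3: S(3,0) = 276.7974; S(3,1) = 152.8285; S(3,2) = 84.3814; S(3,3) = 46.5896
  k=4: S(4,0) = 372.5125; S(4,1) = 205.6758; S(4,2) = 113.5600; S(4,3) = 62.7000; S(4,4) = 34.6186
Terminal payoffs V(N, i) = max(K - S_T, 0):
  V(4,0) = 0.000000; V(4,1) = 0.000000; V(4,2) = 7.890000; V(4,3) = 58.749988; V(4,4) = 86.831371
Backward induction: V(k, i) = exp(-r*dt) * [p * V(k+1, i) + (1-p) * V(k+1, i+1)].
  V(3,0) = exp(-r*dt) * [p*0.000000 + (1-p)*0.000000] = 0.000000
  V(3,1) = exp(-r*dt) * [p*0.000000 + (1-p)*7.890000] = 4.359968
  V(3,2) = exp(-r*dt) * [p*7.890000 + (1-p)*58.749988] = 35.920332
  V(3,3) = exp(-r*dt) * [p*58.749988 + (1-p)*86.831371] = 73.712114
  V(2,0) = exp(-r*dt) * [p*0.000000 + (1-p)*4.359968] = 2.409293
  V(2,1) = exp(-r*dt) * [p*4.359968 + (1-p)*35.920332] = 21.758816
  V(2,2) = exp(-r*dt) * [p*35.920332 + (1-p)*73.712114] = 56.464222
  V(1,0) = exp(-r*dt) * [p*2.409293 + (1-p)*21.758816] = 13.078946
  V(1,1) = exp(-r*dt) * [p*21.758816 + (1-p)*56.464222] = 40.731090
  V(0,0) = exp(-r*dt) * [p*13.078946 + (1-p)*40.731090] = 28.235697

Answer: Price = V(0,0) = 28.2357


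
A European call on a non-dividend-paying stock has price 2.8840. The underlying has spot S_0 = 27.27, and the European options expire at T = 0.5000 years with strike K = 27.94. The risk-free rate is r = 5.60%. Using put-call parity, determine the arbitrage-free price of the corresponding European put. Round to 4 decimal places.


Put-call parity: C - P = S_0 * exp(-qT) - K * exp(-rT).
S_0 * exp(-qT) = 27.2700 * 1.00000000 = 27.27000000
K * exp(-rT) = 27.9400 * 0.97238837 = 27.16853097
P = C - S*exp(-qT) + K*exp(-rT)
P = 2.8840 - 27.27000000 + 27.16853097 = 2.7825

Answer: Put price = 2.7825


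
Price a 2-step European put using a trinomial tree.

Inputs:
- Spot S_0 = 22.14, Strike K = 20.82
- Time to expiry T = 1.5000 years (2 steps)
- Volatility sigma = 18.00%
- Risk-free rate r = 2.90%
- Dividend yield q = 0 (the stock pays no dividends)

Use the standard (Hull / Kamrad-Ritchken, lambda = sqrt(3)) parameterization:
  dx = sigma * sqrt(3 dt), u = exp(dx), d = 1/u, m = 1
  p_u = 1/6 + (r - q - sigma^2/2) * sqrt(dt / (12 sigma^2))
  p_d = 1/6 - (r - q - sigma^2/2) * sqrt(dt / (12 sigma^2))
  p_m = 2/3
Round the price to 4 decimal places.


Answer: Price = V(0,0) = 0.9129

Derivation:
dt = T/N = 0.750000; dx = sigma*sqrt(3*dt) = 0.270000
u = exp(dx) = 1.309964; d = 1/u = 0.763379
p_u = 0.184444, p_m = 0.666667, p_d = 0.148889
Discount per step: exp(-r*dt) = 0.978485
Stock lattice S(k, j) with j the centered position index:
  k=0: S(0,+0) = 22.1400
  k=1: S(1,-1) = 16.9012; S(1,+0) = 22.1400; S(1,+1) = 29.0026
  k=2: S(2,-2) = 12.9020; S(2,-1) = 16.9012; S(2,+0) = 22.1400; S(2,+1) = 29.0026; S(2,+2) = 37.9924
Terminal payoffs V(N, j) = max(K - S_T, 0):
  V(2,-2) = 7.917954; V(2,-1) = 3.918778; V(2,+0) = 0.000000; V(2,+1) = 0.000000; V(2,+2) = 0.000000
Backward induction: V(k, j) = exp(-r*dt) * [p_u * V(k+1, j+1) + p_m * V(k+1, j) + p_d * V(k+1, j-1)]
  V(1,-1) = exp(-r*dt) * [p_u*0.000000 + p_m*3.918778 + p_d*7.917954] = 3.709841
  V(1,+0) = exp(-r*dt) * [p_u*0.000000 + p_m*0.000000 + p_d*3.918778] = 0.570909
  V(1,+1) = exp(-r*dt) * [p_u*0.000000 + p_m*0.000000 + p_d*0.000000] = 0.000000
  V(0,+0) = exp(-r*dt) * [p_u*0.000000 + p_m*0.570909 + p_d*3.709841] = 0.912887


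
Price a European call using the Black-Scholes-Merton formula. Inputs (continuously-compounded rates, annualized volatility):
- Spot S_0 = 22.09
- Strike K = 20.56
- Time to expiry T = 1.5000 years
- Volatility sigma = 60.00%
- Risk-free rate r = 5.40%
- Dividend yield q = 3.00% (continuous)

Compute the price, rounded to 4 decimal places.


Answer: Price = 6.8829

Derivation:
d1 = (ln(S/K) + (r - q + 0.5*sigma^2) * T) / (sigma * sqrt(T)) = 0.51409017
d2 = d1 - sigma * sqrt(T) = -0.22075676
exp(-rT) = 0.92219369; exp(-qT) = 0.95599748
C = S_0 * exp(-qT) * N(d1) - K * exp(-rT) * N(d2)
N(d1) = 0.69640552; N(d2) = 0.41264092
C = 22.0900 * 0.95599748 * 0.69640552 - 20.5600 * 0.92219369 * 0.41264092 = 6.8829


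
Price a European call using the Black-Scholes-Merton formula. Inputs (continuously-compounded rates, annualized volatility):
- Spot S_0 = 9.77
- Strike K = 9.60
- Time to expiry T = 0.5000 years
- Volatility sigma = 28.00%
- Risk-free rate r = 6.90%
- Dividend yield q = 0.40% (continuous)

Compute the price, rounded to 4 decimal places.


d1 = (ln(S/K) + (r - q + 0.5*sigma^2) * T) / (sigma * sqrt(T)) = 0.35180263
d2 = d1 - sigma * sqrt(T) = 0.15381273
exp(-rT) = 0.96608834; exp(-qT) = 0.99800200
C = S_0 * exp(-qT) * N(d1) - K * exp(-rT) * N(d2)
N(d1) = 0.63750686; N(d2) = 0.56112130
C = 9.7700 * 0.99800200 * 0.63750686 - 9.6000 * 0.96608834 * 0.56112130 = 1.0119

Answer: Price = 1.0119


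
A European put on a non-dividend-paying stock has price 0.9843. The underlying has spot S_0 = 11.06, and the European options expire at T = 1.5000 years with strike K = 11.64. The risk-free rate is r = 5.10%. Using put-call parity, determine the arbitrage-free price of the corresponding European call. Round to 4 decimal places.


Answer: Call price = 1.2616

Derivation:
Put-call parity: C - P = S_0 * exp(-qT) - K * exp(-rT).
S_0 * exp(-qT) = 11.0600 * 1.00000000 = 11.06000000
K * exp(-rT) = 11.6400 * 0.92635291 = 10.78274792
C = P + S*exp(-qT) - K*exp(-rT)
C = 0.9843 + 11.06000000 - 10.78274792 = 1.2616


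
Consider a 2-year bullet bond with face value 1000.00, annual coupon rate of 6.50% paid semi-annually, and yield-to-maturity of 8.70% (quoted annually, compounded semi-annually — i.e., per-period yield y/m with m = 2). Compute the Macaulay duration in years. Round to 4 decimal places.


Answer: Macaulay duration = 1.9054 years

Derivation:
Coupon per period c = face * coupon_rate / m = 32.500000
Periods per year m = 2; per-period yield y/m = 0.043500
Number of cashflows N = 4
Cashflows (t years, CF_t, discount factor 1/(1+y/m)^(m*t), PV):
  t = 0.5000: CF_t = 32.500000, DF = 0.958313, PV = 31.145184
  t = 1.0000: CF_t = 32.500000, DF = 0.918365, PV = 29.846847
  t = 1.5000: CF_t = 32.500000, DF = 0.880081, PV = 28.602632
  t = 2.0000: CF_t = 1032.500000, DF = 0.843393, PV = 870.803662
Price P = sum_t PV_t = 960.398325
Macaulay numerator sum_t t * PV_t:
  t * PV_t at t = 0.5000: 15.572592
  t * PV_t at t = 1.0000: 29.846847
  t * PV_t at t = 1.5000: 42.903948
  t * PV_t at t = 2.0000: 1741.607324
Macaulay duration D = (sum_t t * PV_t) / P = 1829.930711 / 960.398325 = 1.905387


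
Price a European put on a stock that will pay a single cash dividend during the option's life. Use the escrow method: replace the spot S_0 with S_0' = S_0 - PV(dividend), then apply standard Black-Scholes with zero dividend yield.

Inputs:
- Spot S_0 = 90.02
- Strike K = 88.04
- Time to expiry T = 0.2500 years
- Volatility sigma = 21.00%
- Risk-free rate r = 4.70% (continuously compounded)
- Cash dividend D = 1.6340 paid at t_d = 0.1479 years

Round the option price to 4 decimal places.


PV(D) = D * exp(-r * t_d) = 1.6340 * 0.99307280 = 1.62268096
S_0' = S_0 - PV(D) = 90.0200 - 1.62268096 = 88.39731904
d1 = (ln(S_0'/K) + (r + sigma^2/2)*T) / (sigma*sqrt(T)) = 0.20297986
d2 = d1 - sigma*sqrt(T) = 0.09797986
exp(-rT) = 0.98831876
N(-d1) = 0.41957539; N(-d2) = 0.46097414
P = K * exp(-rT) * N(-d2) - S_0' * N(-d1) = 88.0400 * 0.98831876 * 0.46097414 - 88.39731904 * 0.41957539 = 3.0208

Answer: Price = 3.0208


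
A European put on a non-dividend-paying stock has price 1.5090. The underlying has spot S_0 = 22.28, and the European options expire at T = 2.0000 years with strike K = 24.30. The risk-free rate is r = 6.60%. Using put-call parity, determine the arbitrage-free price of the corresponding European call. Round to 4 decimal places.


Answer: Call price = 2.4939

Derivation:
Put-call parity: C - P = S_0 * exp(-qT) - K * exp(-rT).
S_0 * exp(-qT) = 22.2800 * 1.00000000 = 22.28000000
K * exp(-rT) = 24.3000 * 0.87634100 = 21.29508618
C = P + S*exp(-qT) - K*exp(-rT)
C = 1.5090 + 22.28000000 - 21.29508618 = 2.4939


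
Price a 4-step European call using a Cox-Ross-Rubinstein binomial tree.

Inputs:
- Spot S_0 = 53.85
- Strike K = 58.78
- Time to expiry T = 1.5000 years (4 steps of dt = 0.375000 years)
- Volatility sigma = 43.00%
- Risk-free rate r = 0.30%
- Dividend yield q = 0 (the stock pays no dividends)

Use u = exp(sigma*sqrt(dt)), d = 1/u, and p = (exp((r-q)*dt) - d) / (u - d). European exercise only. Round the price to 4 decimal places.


Answer: Price = V(0,0) = 9.5119

Derivation:
dt = T/N = 0.375000
u = exp(sigma*sqrt(dt)) = 1.301243; d = 1/u = 0.768496
p = (exp((r-q)*dt) - d) / (u - d) = 0.436661
Discount per step: exp(-r*dt) = 0.998876
Stock lattice S(k, i) with i counting down-moves:
  k=0: S(0,0) = 53.8500
  k=1: S(1,0) = 70.0719; S(1,1) = 41.3835
  k=2: S(2,0) = 91.1806; S(2,1) = 53.8500; S(2,2) = 31.8030
  k=3: S(3,0) = 118.6482; S(3,1) = 70.0719; S(3,2) = 41.3835; S(3,3) = 24.4405
  k=4: S(4,0) = 154.3902; S(4,1) = 91.1806; S(4,2) = 53.8500; S(4,3) = 31.8030; S(4,4) = 18.7824
Terminal payoffs V(N, i) = max(S_T - K, 0):
  V(4,0) = 95.610174; V(4,1) = 32.400650; V(4,2) = 0.000000; V(4,3) = 0.000000; V(4,4) = 0.000000
Backward induction: V(k, i) = exp(-r*dt) * [p * V(k+1, i) + (1-p) * V(k+1, i+1)].
  V(3,0) = exp(-r*dt) * [p*95.610174 + (1-p)*32.400650] = 59.934294
  V(3,1) = exp(-r*dt) * [p*32.400650 + (1-p)*0.000000] = 14.132179
  V(3,2) = exp(-r*dt) * [p*0.000000 + (1-p)*0.000000] = 0.000000
  V(3,3) = exp(-r*dt) * [p*0.000000 + (1-p)*0.000000] = 0.000000
  V(2,0) = exp(-r*dt) * [p*59.934294 + (1-p)*14.132179] = 34.093781
  V(2,1) = exp(-r*dt) * [p*14.132179 + (1-p)*0.000000] = 6.164028
  V(2,2) = exp(-r*dt) * [p*0.000000 + (1-p)*0.000000] = 0.000000
  V(1,0) = exp(-r*dt) * [p*34.093781 + (1-p)*6.164028] = 18.339207
  V(1,1) = exp(-r*dt) * [p*6.164028 + (1-p)*0.000000] = 2.688562
  V(0,0) = exp(-r*dt) * [p*18.339207 + (1-p)*2.688562] = 9.511875


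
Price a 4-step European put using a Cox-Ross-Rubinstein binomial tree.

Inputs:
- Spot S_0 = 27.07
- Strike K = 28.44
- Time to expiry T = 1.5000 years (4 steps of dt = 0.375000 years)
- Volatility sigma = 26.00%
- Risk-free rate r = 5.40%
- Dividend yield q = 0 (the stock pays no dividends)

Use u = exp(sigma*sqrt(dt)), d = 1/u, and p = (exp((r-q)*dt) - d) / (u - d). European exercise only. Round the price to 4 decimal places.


dt = T/N = 0.375000
u = exp(sigma*sqrt(dt)) = 1.172592; d = 1/u = 0.852811
p = (exp((r-q)*dt) - d) / (u - d) = 0.524250
Discount per step: exp(-r*dt) = 0.979954
Stock lattice S(k, i) with i counting down-moves:
  k=0: S(0,0) = 27.0700
  k=1: S(1,0) = 31.7421; S(1,1) = 23.0856
  k=2: S(2,0) = 37.2205; S(2,1) = 27.0700; S(2,2) = 19.6877
  k=3: S(3,0) = 43.6445; S(3,1) = 31.7421; S(3,2) = 23.0856; S(3,3) = 16.7899
  k=4: S(4,0) = 51.1772; S(4,1) = 37.2205; S(4,2) = 27.0700; S(4,3) = 19.6877; S(4,4) = 14.3186
Terminal payoffs V(N, i) = max(K - S_T, 0):
  V(4,0) = 0.000000; V(4,1) = 0.000000; V(4,2) = 1.370000; V(4,3) = 8.752332; V(4,4) = 14.121409
Backward induction: V(k, i) = exp(-r*dt) * [p * V(k+1, i) + (1-p) * V(k+1, i+1)].
  V(3,0) = exp(-r*dt) * [p*0.000000 + (1-p)*0.000000] = 0.000000
  V(3,1) = exp(-r*dt) * [p*0.000000 + (1-p)*1.370000] = 0.638712
  V(3,2) = exp(-r*dt) * [p*1.370000 + (1-p)*8.752332] = 4.784277
  V(3,3) = exp(-r*dt) * [p*8.752332 + (1-p)*14.121409] = 11.080014
  V(2,0) = exp(-r*dt) * [p*0.000000 + (1-p)*0.638712] = 0.297776
  V(2,1) = exp(-r*dt) * [p*0.638712 + (1-p)*4.784277] = 2.558625
  V(2,2) = exp(-r*dt) * [p*4.784277 + (1-p)*11.080014] = 7.623525
  V(1,0) = exp(-r*dt) * [p*0.297776 + (1-p)*2.558625] = 1.345844
  V(1,1) = exp(-r*dt) * [p*2.558625 + (1-p)*7.623525] = 4.868657
  V(0,0) = exp(-r*dt) * [p*1.345844 + (1-p)*4.868657] = 2.961246

Answer: Price = V(0,0) = 2.9612


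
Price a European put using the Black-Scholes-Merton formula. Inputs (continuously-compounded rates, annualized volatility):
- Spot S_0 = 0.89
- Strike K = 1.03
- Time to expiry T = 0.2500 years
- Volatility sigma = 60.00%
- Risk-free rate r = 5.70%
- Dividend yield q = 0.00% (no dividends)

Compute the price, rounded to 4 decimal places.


d1 = (ln(S/K) + (r - q + 0.5*sigma^2) * T) / (sigma * sqrt(T)) = -0.28947539
d2 = d1 - sigma * sqrt(T) = -0.58947539
exp(-rT) = 0.98585105; exp(-qT) = 1.00000000
P = K * exp(-rT) * N(-d2) - S_0 * exp(-qT) * N(-d1)
N(-d1) = 0.61389120; N(-d2) = 0.72222879
P = 1.0300 * 0.98585105 * 0.72222879 - 0.8900 * 1.00000000 * 0.61389120 = 0.1870

Answer: Price = 0.1870


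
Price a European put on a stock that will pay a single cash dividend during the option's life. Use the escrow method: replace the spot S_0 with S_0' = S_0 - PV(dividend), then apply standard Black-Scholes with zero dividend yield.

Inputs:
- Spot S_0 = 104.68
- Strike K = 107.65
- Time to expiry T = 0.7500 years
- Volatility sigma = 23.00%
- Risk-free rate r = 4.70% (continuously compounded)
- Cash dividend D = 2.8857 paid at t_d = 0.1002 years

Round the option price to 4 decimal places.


PV(D) = D * exp(-r * t_d) = 2.8857 * 0.99530167 = 2.87214203
S_0' = S_0 - PV(D) = 104.6800 - 2.87214203 = 101.80785797
d1 = (ln(S_0'/K) + (r + sigma^2/2)*T) / (sigma*sqrt(T)) = -0.00356668
d2 = d1 - sigma*sqrt(T) = -0.20275252
exp(-rT) = 0.96536405
N(-d1) = 0.50142290; N(-d2) = 0.58033577
P = K * exp(-rT) * N(-d2) - S_0' * N(-d1) = 107.6500 * 0.96536405 * 0.58033577 - 101.80785797 * 0.50142290 = 9.2605

Answer: Price = 9.2605


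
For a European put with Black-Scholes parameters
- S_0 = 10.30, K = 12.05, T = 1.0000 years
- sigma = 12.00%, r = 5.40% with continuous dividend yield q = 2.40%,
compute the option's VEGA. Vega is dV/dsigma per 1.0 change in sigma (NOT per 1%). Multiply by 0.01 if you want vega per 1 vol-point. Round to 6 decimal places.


Answer: Vega = 2.438857

Derivation:
d1 = -0.9976730392; d2 = -1.1176730392
phi(d1) = 0.2425337799; exp(-qT) = 0.9762857098; exp(-rT) = 0.9474321065
Vega = S * exp(-qT) * phi(d1) * sqrt(T) = 10.3000 * 0.9762857098 * 0.2425337799 * 1.0000000000 = 2.438857


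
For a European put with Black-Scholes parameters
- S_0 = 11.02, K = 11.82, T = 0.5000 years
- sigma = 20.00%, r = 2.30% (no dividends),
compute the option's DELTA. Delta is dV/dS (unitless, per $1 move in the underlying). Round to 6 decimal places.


Answer: Delta = -0.634397

Derivation:
d1 = -0.3435210179; d2 = -0.4849423742
phi(d1) = 0.3760843303; exp(-qT) = 1.0000000000; exp(-rT) = 0.9885658722
N(-d1) = 0.6343967341
Delta = -exp(-qT) * N(-d1) = -1.0000000000 * 0.6343967341 = -0.634397


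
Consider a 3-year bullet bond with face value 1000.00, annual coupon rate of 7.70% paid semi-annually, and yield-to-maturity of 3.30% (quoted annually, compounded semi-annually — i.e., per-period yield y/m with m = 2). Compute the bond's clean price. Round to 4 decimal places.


Coupon per period c = face * coupon_rate / m = 38.500000
Periods per year m = 2; per-period yield y/m = 0.016500
Number of cashflows N = 6
Cashflows (t years, CF_t, discount factor 1/(1+y/m)^(m*t), PV):
  t = 0.5000: CF_t = 38.500000, DF = 0.983768, PV = 37.875061
  t = 1.0000: CF_t = 38.500000, DF = 0.967799, PV = 37.260267
  t = 1.5000: CF_t = 38.500000, DF = 0.952090, PV = 36.655452
  t = 2.0000: CF_t = 38.500000, DF = 0.936635, PV = 36.060455
  t = 2.5000: CF_t = 38.500000, DF = 0.921432, PV = 35.475115
  t = 3.0000: CF_t = 1038.500000, DF = 0.906475, PV = 941.374008
Price P = sum_t PV_t = 1124.700359

Answer: Price = 1124.7004


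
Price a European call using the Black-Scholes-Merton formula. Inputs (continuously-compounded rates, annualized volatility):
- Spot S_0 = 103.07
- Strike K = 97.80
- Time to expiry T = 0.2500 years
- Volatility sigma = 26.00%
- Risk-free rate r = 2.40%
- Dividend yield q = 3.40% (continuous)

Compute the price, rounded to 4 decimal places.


d1 = (ln(S/K) + (r - q + 0.5*sigma^2) * T) / (sigma * sqrt(T)) = 0.44949071
d2 = d1 - sigma * sqrt(T) = 0.31949071
exp(-rT) = 0.99401796; exp(-qT) = 0.99153602
C = S_0 * exp(-qT) * N(d1) - K * exp(-rT) * N(d2)
N(d1) = 0.67346115; N(d2) = 0.62532278
C = 103.0700 * 0.99153602 * 0.67346115 - 97.8000 * 0.99401796 * 0.62532278 = 8.0354

Answer: Price = 8.0354


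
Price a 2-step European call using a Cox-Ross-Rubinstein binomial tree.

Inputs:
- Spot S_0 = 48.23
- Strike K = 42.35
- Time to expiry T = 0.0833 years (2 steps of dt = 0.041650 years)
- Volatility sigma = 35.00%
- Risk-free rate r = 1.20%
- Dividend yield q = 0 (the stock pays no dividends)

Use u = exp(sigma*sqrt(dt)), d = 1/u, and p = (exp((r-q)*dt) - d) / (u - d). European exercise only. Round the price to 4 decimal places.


dt = T/N = 0.041650
u = exp(sigma*sqrt(dt)) = 1.074042; d = 1/u = 0.931062
p = (exp((r-q)*dt) - d) / (u - d) = 0.485647
Discount per step: exp(-r*dt) = 0.999500
Stock lattice S(k, i) with i counting down-moves:
  k=0: S(0,0) = 48.2300
  k=1: S(1,0) = 51.8010; S(1,1) = 44.9051
  k=2: S(2,0) = 55.6365; S(2,1) = 48.2300; S(2,2) = 41.8095
Terminal payoffs V(N, i) = max(S_T - K, 0):
  V(2,0) = 13.286505; V(2,1) = 5.880000; V(2,2) = 0.000000
Backward induction: V(k, i) = exp(-r*dt) * [p * V(k+1, i) + (1-p) * V(k+1, i+1)].
  V(1,0) = exp(-r*dt) * [p*13.286505 + (1-p)*5.880000] = 9.472210
  V(1,1) = exp(-r*dt) * [p*5.880000 + (1-p)*0.000000] = 2.854176
  V(0,0) = exp(-r*dt) * [p*9.472210 + (1-p)*2.854176] = 6.065171

Answer: Price = V(0,0) = 6.0652


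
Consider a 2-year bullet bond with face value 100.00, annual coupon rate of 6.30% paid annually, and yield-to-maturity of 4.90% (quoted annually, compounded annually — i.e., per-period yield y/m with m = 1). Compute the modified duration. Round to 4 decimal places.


Answer: Modified duration = 1.8508

Derivation:
Coupon per period c = face * coupon_rate / m = 6.300000
Periods per year m = 1; per-period yield y/m = 0.049000
Number of cashflows N = 2
Cashflows (t years, CF_t, discount factor 1/(1+y/m)^(m*t), PV):
  t = 1.0000: CF_t = 6.300000, DF = 0.953289, PV = 6.005720
  t = 2.0000: CF_t = 106.300000, DF = 0.908760, PV = 96.601148
Price P = sum_t PV_t = 102.606868
First compute Macaulay numerator sum_t t * PV_t:
  t * PV_t at t = 1.0000: 6.005720
  t * PV_t at t = 2.0000: 193.202296
Macaulay duration D = 199.208016 / 102.606868 = 1.941469
Modified duration = D / (1 + y/m) = 1.941469 / (1 + 0.049000) = 1.850780


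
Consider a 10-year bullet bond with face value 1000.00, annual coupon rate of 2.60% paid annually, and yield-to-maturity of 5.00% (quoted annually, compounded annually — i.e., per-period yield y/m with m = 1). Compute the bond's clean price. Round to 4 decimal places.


Answer: Price = 814.6784

Derivation:
Coupon per period c = face * coupon_rate / m = 26.000000
Periods per year m = 1; per-period yield y/m = 0.050000
Number of cashflows N = 10
Cashflows (t years, CF_t, discount factor 1/(1+y/m)^(m*t), PV):
  t = 1.0000: CF_t = 26.000000, DF = 0.952381, PV = 24.761905
  t = 2.0000: CF_t = 26.000000, DF = 0.907029, PV = 23.582766
  t = 3.0000: CF_t = 26.000000, DF = 0.863838, PV = 22.459778
  t = 4.0000: CF_t = 26.000000, DF = 0.822702, PV = 21.390264
  t = 5.0000: CF_t = 26.000000, DF = 0.783526, PV = 20.371680
  t = 6.0000: CF_t = 26.000000, DF = 0.746215, PV = 19.401600
  t = 7.0000: CF_t = 26.000000, DF = 0.710681, PV = 18.477715
  t = 8.0000: CF_t = 26.000000, DF = 0.676839, PV = 17.597823
  t = 9.0000: CF_t = 26.000000, DF = 0.644609, PV = 16.759832
  t = 10.0000: CF_t = 1026.000000, DF = 0.613913, PV = 629.874998
Price P = sum_t PV_t = 814.678362


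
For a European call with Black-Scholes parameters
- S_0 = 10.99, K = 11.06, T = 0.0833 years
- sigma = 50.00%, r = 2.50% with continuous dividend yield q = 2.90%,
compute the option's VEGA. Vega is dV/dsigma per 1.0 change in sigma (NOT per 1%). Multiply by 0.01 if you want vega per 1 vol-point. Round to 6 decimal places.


Answer: Vega = 1.261932

Derivation:
d1 = 0.0258478692; d2 = -0.1184608277
phi(d1) = 0.3988090335; exp(-qT) = 0.9975872155; exp(-rT) = 0.9979196669
Vega = S * exp(-qT) * phi(d1) * sqrt(T) = 10.9900 * 0.9975872155 * 0.3988090335 * 0.2886173938 = 1.261932
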